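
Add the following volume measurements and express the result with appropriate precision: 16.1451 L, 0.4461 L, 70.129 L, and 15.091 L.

101.811 L

16.1451 L + 0.4461 L + 70.129 L + 15.091 L = 101.8112 L.
Addition/subtraction keeps the fewest decimal places: 16.1451 → 4 decimal places, 0.4461 → 4 decimal places, 70.129 → 3 decimal places, 15.091 → 3 decimal places; limit is 3.
Rounded to 3 decimal places: 101.811 L.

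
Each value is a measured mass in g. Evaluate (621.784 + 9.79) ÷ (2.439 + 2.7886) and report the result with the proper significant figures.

621.784 + 9.79 = 631.574, limited to 2 d.p. → 5 s.f.; 2.439 + 2.7886 = 5.2276, limited to 3 d.p. → 4 s.f.
Carrying full precision, 631.574 ÷ 5.2276 = 120.815288086…; keep min(5, 4) = 4 s.f.
Rounded to 4 significant figures: 120.8.

120.8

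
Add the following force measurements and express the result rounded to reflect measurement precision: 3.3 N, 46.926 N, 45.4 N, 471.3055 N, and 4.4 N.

571.3 N

3.3 N + 46.926 N + 45.4 N + 471.3055 N + 4.4 N = 571.3315 N.
Addition/subtraction keeps the fewest decimal places: 3.3 → 1 decimal place, 46.926 → 3 decimal places, 45.4 → 1 decimal place, 471.3055 → 4 decimal places, 4.4 → 1 decimal place; limit is 1.
Rounded to 1 decimal place: 571.3 N.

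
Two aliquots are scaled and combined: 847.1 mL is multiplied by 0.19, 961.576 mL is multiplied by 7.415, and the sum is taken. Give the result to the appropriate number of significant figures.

7.29 × 10³ mL

847.1 × 0.19 = 160.949 → 1.6 × 10² mL (2 s.f., last digit at the 10^1 place).
961.576 × 7.415 = 7130.08604 → 7130. mL (4 s.f., last digit at the 10^0 place).
Sum: 7291.03504 mL; keep the coarser place, 10^1.
Result: 7.29 × 10³ mL.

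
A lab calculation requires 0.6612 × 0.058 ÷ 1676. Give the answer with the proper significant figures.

2.3 × 10^-5

0.6612 × 0.058 ÷ 1676 = 0.0000228816229117…
Multiplication/division keeps the fewest significant figures: 0.6612 → 4 s.f., 0.058 → 2 s.f., 1676 → 4 s.f.; limit is 2.
Rounded to 2 significant figures: 2.3 × 10^-5.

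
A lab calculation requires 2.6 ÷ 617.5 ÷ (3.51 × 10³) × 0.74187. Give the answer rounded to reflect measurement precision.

8.9 × 10⁻⁷

2.6 ÷ 617.5 ÷ (3.51 × 10³) × 0.74187 = 8.89932523617 × 10^-7…
Multiplication/division keeps the fewest significant figures: 2.6 → 2 s.f., 617.5 → 4 s.f., 3.51 × 10³ → 3 s.f., 0.74187 → 5 s.f.; limit is 2.
Rounded to 2 significant figures: 8.9 × 10⁻⁷.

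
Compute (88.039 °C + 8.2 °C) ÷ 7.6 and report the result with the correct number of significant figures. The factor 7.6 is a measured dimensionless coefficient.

88.039 °C + 8.2 °C = 96.239 °C; the sum is limited to 1 decimal place (3 s.f.).
Carrying full precision, 96.239 ÷ 7.6 = 12.6630263158… °C; 7.6 has 2 s.f., so the result keeps min(3, 2) = 2 s.f.
Rounded to 2 significant figures: 13 °C.

13 °C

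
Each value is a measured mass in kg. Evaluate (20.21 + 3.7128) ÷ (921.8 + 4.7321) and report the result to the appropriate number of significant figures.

20.21 + 3.7128 = 23.9228, limited to 2 d.p. → 4 s.f.; 921.8 + 4.7321 = 926.5321, limited to 1 d.p. → 4 s.f.
Carrying full precision, 23.9228 ÷ 926.5321 = 0.0258197206551…; keep min(4, 4) = 4 s.f.
Rounded to 4 significant figures: 0.02582.

0.02582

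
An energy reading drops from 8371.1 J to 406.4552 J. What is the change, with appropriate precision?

7964.6 J

8371.1 J − 406.4552 J = 7964.6448 J.
Addition/subtraction keeps the fewest decimal places: 8371.1 → 1 decimal place, 406.4552 → 4 decimal places; limit is 1.
Rounded to 1 decimal place: 7964.6 J.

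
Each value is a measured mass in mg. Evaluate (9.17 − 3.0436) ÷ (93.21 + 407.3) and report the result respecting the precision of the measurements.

0.0122

9.17 − 3.0436 = 6.1264, limited to 2 d.p. → 3 s.f.; 93.21 + 407.3 = 500.51, limited to 1 d.p. → 4 s.f.
Carrying full precision, 6.1264 ÷ 500.51 = 0.0122403148788…; keep min(3, 4) = 3 s.f.
Rounded to 3 significant figures: 0.0122.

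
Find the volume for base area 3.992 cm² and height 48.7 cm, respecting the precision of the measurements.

volume = 3.992 cm² × 48.7 cm = 194.4104 cm³.
3.992 has 4 significant figures; 48.7 has 3.
Division/multiplication keeps the fewest: 3 significant figures.
Rounded: 194 cm³.

194 cm³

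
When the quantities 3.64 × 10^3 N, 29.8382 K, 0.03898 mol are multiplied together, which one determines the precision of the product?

3.64 × 10^3 N

3.64 × 10^3 N → 3 s.f.; 29.8382 K → 6 s.f.; 0.03898 mol → 4 s.f.
The fewest is 3 significant figures, from 3.64 × 10^3 N.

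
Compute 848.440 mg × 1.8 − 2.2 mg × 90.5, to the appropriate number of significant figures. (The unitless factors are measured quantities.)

1.3 × 10³ mg

848.440 × 1.8 = 1527.192 → 1.5 × 10³ mg (2 s.f., last digit at the 10^2 place).
2.2 × 90.5 = 199.1 → 2.0 × 10² mg (2 s.f., last digit at the 10^1 place).
Difference: 1328.092 mg; keep the coarser place, 10^2.
Result: 1.3 × 10³ mg.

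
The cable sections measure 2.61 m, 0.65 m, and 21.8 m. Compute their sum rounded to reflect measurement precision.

25.1 m

2.61 m + 0.65 m + 21.8 m = 25.06 m.
Addition/subtraction keeps the fewest decimal places: 2.61 → 2 decimal places, 0.65 → 2 decimal places, 21.8 → 1 decimal place; limit is 1.
Rounded to 1 decimal place: 25.1 m.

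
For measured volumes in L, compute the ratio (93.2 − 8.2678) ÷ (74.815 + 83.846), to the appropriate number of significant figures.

93.2 − 8.2678 = 84.9322, limited to 1 d.p. → 3 s.f.; 74.815 + 83.846 = 158.661, limited to 3 d.p. → 6 s.f.
Carrying full precision, 84.9322 ÷ 158.661 = 0.535306092865…; keep min(3, 6) = 3 s.f.
Rounded to 3 significant figures: 0.535.

0.535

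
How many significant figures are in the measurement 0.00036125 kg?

5

0.00036125: leading zeros are not significant.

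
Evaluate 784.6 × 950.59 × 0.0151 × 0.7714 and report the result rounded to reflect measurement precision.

784.6 × 950.59 × 0.0151 × 0.7714 = 8687.56619888…
Multiplication/division keeps the fewest significant figures: 784.6 → 4 s.f., 950.59 → 5 s.f., 0.0151 → 3 s.f., 0.7714 → 4 s.f.; limit is 3.
Rounded to 3 significant figures: 8.69 × 10³.

8.69 × 10³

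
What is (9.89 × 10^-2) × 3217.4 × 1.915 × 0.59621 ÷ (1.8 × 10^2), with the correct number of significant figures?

(9.89 × 10^-2) × 3217.4 × 1.915 × 0.59621 ÷ (1.8 × 10^2) = 2.01835185571…
Multiplication/division keeps the fewest significant figures: 9.89 × 10^-2 → 3 s.f., 3217.4 → 5 s.f., 1.915 → 4 s.f., 0.59621 → 5 s.f., 1.8 × 10^2 → 2 s.f.; limit is 2.
Rounded to 2 significant figures: 2.0.

2.0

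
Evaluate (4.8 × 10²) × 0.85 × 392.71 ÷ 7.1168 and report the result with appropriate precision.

(4.8 × 10²) × 0.85 × 392.71 ÷ 7.1168 = 22513.7252698…
Multiplication/division keeps the fewest significant figures: 4.8 × 10² → 2 s.f., 0.85 → 2 s.f., 392.71 → 5 s.f., 7.1168 → 5 s.f.; limit is 2.
Rounded to 2 significant figures: 2.3 × 10⁴.

2.3 × 10⁴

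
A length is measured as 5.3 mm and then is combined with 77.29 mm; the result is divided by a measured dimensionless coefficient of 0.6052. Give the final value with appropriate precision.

5.3 mm + 77.29 mm = 82.59 mm; the sum is limited to 1 decimal place (3 s.f.).
Carrying full precision, 82.59 ÷ 0.6052 = 136.467283543… mm; 0.6052 has 4 s.f., so the result keeps min(3, 4) = 3 s.f.
Rounded to 3 significant figures: 136 mm.

136 mm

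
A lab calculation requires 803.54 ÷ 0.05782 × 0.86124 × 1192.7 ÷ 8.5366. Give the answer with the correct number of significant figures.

1.672 × 10⁶

803.54 ÷ 0.05782 × 0.86124 × 1192.7 ÷ 8.5366 = 1672244.94868…
Multiplication/division keeps the fewest significant figures: 803.54 → 5 s.f., 0.05782 → 4 s.f., 0.86124 → 5 s.f., 1192.7 → 5 s.f., 8.5366 → 5 s.f.; limit is 4.
Rounded to 4 significant figures: 1.672 × 10⁶.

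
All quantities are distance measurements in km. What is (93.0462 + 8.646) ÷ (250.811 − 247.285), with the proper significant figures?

93.0462 + 8.646 = 101.6922, limited to 3 d.p. → 6 s.f.; 250.811 − 247.285 = 3.526, limited to 3 d.p. → 4 s.f.
Carrying full precision, 101.6922 ÷ 3.526 = 28.8406693137…; keep min(6, 4) = 4 s.f.
Rounded to 4 significant figures: 28.84.

28.84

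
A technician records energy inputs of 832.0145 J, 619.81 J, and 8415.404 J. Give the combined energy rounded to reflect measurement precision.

832.0145 J + 619.81 J + 8415.404 J = 9867.2285 J.
Addition/subtraction keeps the fewest decimal places: 832.0145 → 4 decimal places, 619.81 → 2 decimal places, 8415.404 → 3 decimal places; limit is 2.
Rounded to 2 decimal places: 9867.23 J.

9867.23 J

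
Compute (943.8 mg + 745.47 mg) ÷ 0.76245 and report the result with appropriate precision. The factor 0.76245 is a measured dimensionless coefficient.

943.8 mg + 745.47 mg = 1689.27 mg; the sum is limited to 1 decimal place (5 s.f.).
Carrying full precision, 1689.27 ÷ 0.76245 = 2215.5813496… mg; 0.76245 has 5 s.f., so the result keeps min(5, 5) = 5 s.f.
Rounded to 5 significant figures: 2215.6 mg.

2215.6 mg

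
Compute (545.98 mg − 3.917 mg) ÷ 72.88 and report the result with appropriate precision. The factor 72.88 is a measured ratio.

7.438 mg

545.98 mg − 3.917 mg = 542.063 mg; the difference is limited to 2 decimal places (5 s.f.).
Carrying full precision, 542.063 ÷ 72.88 = 7.43774698134… mg; 72.88 has 4 s.f., so the result keeps min(5, 4) = 4 s.f.
Rounded to 4 significant figures: 7.438 mg.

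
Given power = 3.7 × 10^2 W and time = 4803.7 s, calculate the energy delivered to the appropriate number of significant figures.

1.8 × 10^6 J

energy delivered = 3.7 × 10^2 W × 4803.7 s = 1777369 J.
3.7 × 10^2 has 2 significant figures; 4803.7 has 5.
Division/multiplication keeps the fewest: 2 significant figures.
Rounded: 1.8 × 10^6 J.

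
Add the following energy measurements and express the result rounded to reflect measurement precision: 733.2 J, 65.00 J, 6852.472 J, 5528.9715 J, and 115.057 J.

1.32947 × 10⁴ J

733.2 J + 65.00 J + 6852.472 J + 5528.9715 J + 115.057 J = 13294.7005 J.
Addition/subtraction keeps the fewest decimal places: 733.2 → 1 decimal place, 65.00 → 2 decimal places, 6852.472 → 3 decimal places, 5528.9715 → 4 decimal places, 115.057 → 3 decimal places; limit is 1.
Rounded to 1 decimal place: 1.32947 × 10⁴ J.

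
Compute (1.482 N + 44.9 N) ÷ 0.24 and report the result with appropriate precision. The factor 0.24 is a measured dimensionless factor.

1.482 N + 44.9 N = 46.382 N; the sum is limited to 1 decimal place (3 s.f.).
Carrying full precision, 46.382 ÷ 0.24 = 193.258333333… N; 0.24 has 2 s.f., so the result keeps min(3, 2) = 2 s.f.
Rounded to 2 significant figures: 1.9 × 10² N.

1.9 × 10² N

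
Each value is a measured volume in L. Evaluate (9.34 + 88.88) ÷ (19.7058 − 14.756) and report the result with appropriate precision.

19.84

9.34 + 88.88 = 98.22, limited to 2 d.p. → 4 s.f.; 19.7058 − 14.756 = 4.9498, limited to 3 d.p. → 4 s.f.
Carrying full precision, 98.22 ÷ 4.9498 = 19.8432259889…; keep min(4, 4) = 4 s.f.
Rounded to 4 significant figures: 19.84.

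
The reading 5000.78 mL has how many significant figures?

5000.78: zeros between nonzero digits are significant.

6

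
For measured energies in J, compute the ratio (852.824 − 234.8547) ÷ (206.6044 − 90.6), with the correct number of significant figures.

852.824 − 234.8547 = 617.9693, limited to 3 d.p. → 6 s.f.; 206.6044 − 90.6 = 116.0044, limited to 1 d.p. → 4 s.f.
Carrying full precision, 617.9693 ÷ 116.0044 = 5.32711948857…; keep min(6, 4) = 4 s.f.
Rounded to 4 significant figures: 5.327.

5.327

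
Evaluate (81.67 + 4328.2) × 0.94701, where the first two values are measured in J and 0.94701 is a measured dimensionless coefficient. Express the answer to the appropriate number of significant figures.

81.67 J + 4328.2 J = 4409.87 J; the sum is limited to 1 decimal place (5 s.f.).
Carrying full precision, 4409.87 × 0.94701 = 4176.1909887 J; 0.94701 has 5 s.f., so the result keeps min(5, 5) = 5 s.f.
Rounded to 5 significant figures: 4.1762 × 10^3 J.

4.1762 × 10^3 J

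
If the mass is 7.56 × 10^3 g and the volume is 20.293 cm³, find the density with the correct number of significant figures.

373 g/cm³

density = 7.56 × 10^3 g ÷ 20.293 cm³ = 372.54225595… g/cm³.
7.56 × 10^3 has 3 significant figures; 20.293 has 5.
Division/multiplication keeps the fewest: 3 significant figures.
Rounded: 373 g/cm³.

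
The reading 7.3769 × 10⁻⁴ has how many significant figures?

7.3769 × 10⁻⁴: in scientific notation every digit of the coefficient is significant.

5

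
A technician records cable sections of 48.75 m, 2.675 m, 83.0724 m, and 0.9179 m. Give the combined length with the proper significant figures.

135.42 m

48.75 m + 2.675 m + 83.0724 m + 0.9179 m = 135.4153 m.
Addition/subtraction keeps the fewest decimal places: 48.75 → 2 decimal places, 2.675 → 3 decimal places, 83.0724 → 4 decimal places, 0.9179 → 4 decimal places; limit is 2.
Rounded to 2 decimal places: 135.42 m.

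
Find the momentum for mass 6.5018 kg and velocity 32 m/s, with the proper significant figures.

momentum = 6.5018 kg × 32 m/s = 208.0576 kg·m/s.
6.5018 has 5 significant figures; 32 has 2.
Division/multiplication keeps the fewest: 2 significant figures.
Rounded: 2.1 × 10² kg·m/s.

2.1 × 10² kg·m/s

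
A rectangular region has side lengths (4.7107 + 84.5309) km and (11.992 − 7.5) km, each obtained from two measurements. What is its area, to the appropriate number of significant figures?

4.0 × 10^2 km²

4.7107 + 84.5309 = 89.2416, limited to 4 d.p. → 6 s.f.; 11.992 − 7.5 = 4.492, limited to 1 d.p. → 2 s.f.
Carrying full precision, 89.2416 × 4.492 = 400.8732672; keep min(6, 2) = 2 s.f.
Rounded to 2 significant figures: 4.0 × 10^2 km².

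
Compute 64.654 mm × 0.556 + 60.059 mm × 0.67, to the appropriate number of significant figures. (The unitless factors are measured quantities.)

76 mm

64.654 × 0.556 = 35.947624 → 35.9 mm (3 s.f., last digit at the 10^-1 place).
60.059 × 0.67 = 40.23953 → 4.0 × 10¹ mm (2 s.f., last digit at the 10^0 place).
Sum: 76.187154 mm; keep the coarser place, 10^0.
Result: 76 mm.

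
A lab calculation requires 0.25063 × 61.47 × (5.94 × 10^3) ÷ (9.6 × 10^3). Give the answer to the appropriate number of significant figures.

9.5

0.25063 × 61.47 × (5.94 × 10^3) ÷ (9.6 × 10^3) = 9.53260239938…
Multiplication/division keeps the fewest significant figures: 0.25063 → 5 s.f., 61.47 → 4 s.f., 5.94 × 10^3 → 3 s.f., 9.6 × 10^3 → 2 s.f.; limit is 2.
Rounded to 2 significant figures: 9.5.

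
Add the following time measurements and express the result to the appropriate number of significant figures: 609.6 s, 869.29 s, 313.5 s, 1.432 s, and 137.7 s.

609.6 s + 869.29 s + 313.5 s + 1.432 s + 137.7 s = 1931.522 s.
Addition/subtraction keeps the fewest decimal places: 609.6 → 1 decimal place, 869.29 → 2 decimal places, 313.5 → 1 decimal place, 1.432 → 3 decimal places, 137.7 → 1 decimal place; limit is 1.
Rounded to 1 decimal place: 1931.5 s.

1931.5 s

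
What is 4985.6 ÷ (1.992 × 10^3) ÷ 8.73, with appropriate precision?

4985.6 ÷ (1.992 × 10^3) ÷ 8.73 = 0.286690864259…
Multiplication/division keeps the fewest significant figures: 4985.6 → 5 s.f., 1.992 × 10^3 → 4 s.f., 8.73 → 3 s.f.; limit is 3.
Rounded to 3 significant figures: 0.287.

0.287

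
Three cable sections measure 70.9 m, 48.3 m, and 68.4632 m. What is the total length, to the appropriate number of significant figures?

70.9 m + 48.3 m + 68.4632 m = 187.6632 m.
Addition/subtraction keeps the fewest decimal places: 70.9 → 1 decimal place, 48.3 → 1 decimal place, 68.4632 → 4 decimal places; limit is 1.
Rounded to 1 decimal place: 187.7 m.

187.7 m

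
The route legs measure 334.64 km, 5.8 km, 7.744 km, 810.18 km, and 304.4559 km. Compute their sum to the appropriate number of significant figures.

1462.8 km

334.64 km + 5.8 km + 7.744 km + 810.18 km + 304.4559 km = 1462.8199 km.
Addition/subtraction keeps the fewest decimal places: 334.64 → 2 decimal places, 5.8 → 1 decimal place, 7.744 → 3 decimal places, 810.18 → 2 decimal places, 304.4559 → 4 decimal places; limit is 1.
Rounded to 1 decimal place: 1462.8 km.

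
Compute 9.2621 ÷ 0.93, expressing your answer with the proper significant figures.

10.

9.2621 ÷ 0.93 = 9.95924731183…
Multiplication/division keeps the fewest significant figures: 9.2621 → 5 s.f., 0.93 → 2 s.f.; limit is 2.
Rounded to 2 significant figures: 10.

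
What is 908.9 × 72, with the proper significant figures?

908.9 × 72 = 65440.8
Multiplication/division keeps the fewest significant figures: 908.9 → 4 s.f., 72 → 2 s.f.; limit is 2.
Rounded to 2 significant figures: 6.5 × 10⁴.

6.5 × 10⁴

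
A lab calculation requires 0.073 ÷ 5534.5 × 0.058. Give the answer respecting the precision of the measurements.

7.7 × 10⁻⁷

0.073 ÷ 5534.5 × 0.058 = 7.65019423616 × 10^-7…
Multiplication/division keeps the fewest significant figures: 0.073 → 2 s.f., 5534.5 → 5 s.f., 0.058 → 2 s.f.; limit is 2.
Rounded to 2 significant figures: 7.7 × 10⁻⁷.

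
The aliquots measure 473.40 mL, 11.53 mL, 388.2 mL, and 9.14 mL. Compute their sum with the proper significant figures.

882.3 mL

473.40 mL + 11.53 mL + 388.2 mL + 9.14 mL = 882.27 mL.
Addition/subtraction keeps the fewest decimal places: 473.40 → 2 decimal places, 11.53 → 2 decimal places, 388.2 → 1 decimal place, 9.14 → 2 decimal places; limit is 1.
Rounded to 1 decimal place: 882.3 mL.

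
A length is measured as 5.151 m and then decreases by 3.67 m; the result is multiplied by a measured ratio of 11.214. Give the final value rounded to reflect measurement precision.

16.6 m

5.151 m − 3.67 m = 1.481 m; the difference is limited to 2 decimal places (3 s.f.).
Carrying full precision, 1.481 × 11.214 = 16.607934 m; 11.214 has 5 s.f., so the result keeps min(3, 5) = 3 s.f.
Rounded to 3 significant figures: 16.6 m.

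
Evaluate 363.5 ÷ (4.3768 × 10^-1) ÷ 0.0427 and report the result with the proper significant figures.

1.95 × 10^4

363.5 ÷ (4.3768 × 10^-1) ÷ 0.0427 = 19450.0104233…
Multiplication/division keeps the fewest significant figures: 363.5 → 4 s.f., 4.3768 × 10^-1 → 5 s.f., 0.0427 → 3 s.f.; limit is 3.
Rounded to 3 significant figures: 1.95 × 10^4.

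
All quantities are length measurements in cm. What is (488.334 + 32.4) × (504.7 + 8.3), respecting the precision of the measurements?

2.671 × 10^5 cm²

488.334 + 32.4 = 520.734, limited to 1 d.p. → 4 s.f.; 504.7 + 8.3 = 513.0, limited to 1 d.p. → 4 s.f.
Carrying full precision, 520.734 × 513.0 = 267136.542; keep min(4, 4) = 4 s.f.
Rounded to 4 significant figures: 2.671 × 10^5 cm².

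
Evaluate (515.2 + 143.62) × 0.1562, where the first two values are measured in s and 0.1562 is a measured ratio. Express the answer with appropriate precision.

102.9 s

515.2 s + 143.62 s = 658.82 s; the sum is limited to 1 decimal place (4 s.f.).
Carrying full precision, 658.82 × 0.1562 = 102.907684 s; 0.1562 has 4 s.f., so the result keeps min(4, 4) = 4 s.f.
Rounded to 4 significant figures: 102.9 s.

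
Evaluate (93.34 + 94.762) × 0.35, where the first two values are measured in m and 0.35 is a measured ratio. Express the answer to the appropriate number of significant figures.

66 m

93.34 m + 94.762 m = 188.102 m; the sum is limited to 2 decimal places (5 s.f.).
Carrying full precision, 188.102 × 0.35 = 65.8357 m; 0.35 has 2 s.f., so the result keeps min(5, 2) = 2 s.f.
Rounded to 2 significant figures: 66 m.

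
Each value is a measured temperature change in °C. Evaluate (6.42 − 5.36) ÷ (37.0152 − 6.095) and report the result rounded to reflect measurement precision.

6.42 − 5.36 = 1.06, limited to 2 d.p. → 3 s.f.; 37.0152 − 6.095 = 30.9202, limited to 3 d.p. → 5 s.f.
Carrying full precision, 1.06 ÷ 30.9202 = 0.0342817963661…; keep min(3, 5) = 3 s.f.
Rounded to 3 significant figures: 3.43 × 10⁻².

3.43 × 10⁻²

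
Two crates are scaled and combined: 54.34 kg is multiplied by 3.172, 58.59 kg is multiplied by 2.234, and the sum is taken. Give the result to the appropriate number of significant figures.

303.3 kg

54.34 × 3.172 = 172.36648 → 172.4 kg (4 s.f., last digit at the 10^-1 place).
58.59 × 2.234 = 130.89006 → 130.9 kg (4 s.f., last digit at the 10^-1 place).
Sum: 303.25654 kg; keep the coarser place, 10^-1.
Result: 303.3 kg.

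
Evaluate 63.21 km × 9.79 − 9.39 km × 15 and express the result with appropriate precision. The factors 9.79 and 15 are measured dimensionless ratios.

4.8 × 10^2 km

63.21 × 9.79 = 618.8259 → 619 km (3 s.f., last digit at the 10^0 place).
9.39 × 15 = 140.85 → 1.4 × 10^2 km (2 s.f., last digit at the 10^1 place).
Difference: 477.9759 km; keep the coarser place, 10^1.
Result: 4.8 × 10^2 km.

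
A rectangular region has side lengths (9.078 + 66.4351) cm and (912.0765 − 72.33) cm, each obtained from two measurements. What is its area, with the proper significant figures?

63412 cm²

9.078 + 66.4351 = 75.5131, limited to 3 d.p. → 5 s.f.; 912.0765 − 72.33 = 839.7465, limited to 2 d.p. → 5 s.f.
Carrying full precision, 75.5131 × 839.7465 = 63411.8614292…; keep min(5, 5) = 5 s.f.
Rounded to 5 significant figures: 63412 cm².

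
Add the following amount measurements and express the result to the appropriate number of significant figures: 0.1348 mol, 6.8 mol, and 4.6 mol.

11.5 mol

0.1348 mol + 6.8 mol + 4.6 mol = 11.5348 mol.
Addition/subtraction keeps the fewest decimal places: 0.1348 → 4 decimal places, 6.8 → 1 decimal place, 4.6 → 1 decimal place; limit is 1.
Rounded to 1 decimal place: 11.5 mol.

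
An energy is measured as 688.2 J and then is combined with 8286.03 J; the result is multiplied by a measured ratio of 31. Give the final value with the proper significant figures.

2.8 × 10^5 J

688.2 J + 8286.03 J = 8974.23 J; the sum is limited to 1 decimal place (5 s.f.).
Carrying full precision, 8974.23 × 31 = 278201.13 J; 31 has 2 s.f., so the result keeps min(5, 2) = 2 s.f.
Rounded to 2 significant figures: 2.8 × 10^5 J.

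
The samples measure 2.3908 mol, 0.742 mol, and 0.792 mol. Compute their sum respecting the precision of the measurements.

2.3908 mol + 0.742 mol + 0.792 mol = 3.9248 mol.
Addition/subtraction keeps the fewest decimal places: 2.3908 → 4 decimal places, 0.742 → 3 decimal places, 0.792 → 3 decimal places; limit is 3.
Rounded to 3 decimal places: 3.925 mol.

3.925 mol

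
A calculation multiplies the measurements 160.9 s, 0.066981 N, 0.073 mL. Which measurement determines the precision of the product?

0.073 mL

160.9 s → 4 s.f.; 0.066981 N → 5 s.f.; 0.073 mL → 2 s.f.
The fewest is 2 significant figures, from 0.073 mL.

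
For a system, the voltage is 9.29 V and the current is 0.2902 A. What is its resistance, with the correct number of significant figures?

32.0 Ω

resistance = 9.29 V ÷ 0.2902 A = 32.0124052378… Ω.
9.29 has 3 significant figures; 0.2902 has 4.
Division/multiplication keeps the fewest: 3 significant figures.
Rounded: 32.0 Ω.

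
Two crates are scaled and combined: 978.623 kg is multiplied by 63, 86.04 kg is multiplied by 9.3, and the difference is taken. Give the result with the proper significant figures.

978.623 × 63 = 61653.249 → 6.2 × 10^4 kg (2 s.f., last digit at the 10^3 place).
86.04 × 9.3 = 800.172 → 8.0 × 10^2 kg (2 s.f., last digit at the 10^1 place).
Difference: 60853.077 kg; keep the coarser place, 10^3.
Result: 6.1 × 10^4 kg.

6.1 × 10^4 kg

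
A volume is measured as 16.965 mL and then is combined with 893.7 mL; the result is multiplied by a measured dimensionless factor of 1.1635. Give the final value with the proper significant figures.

1060. mL

16.965 mL + 893.7 mL = 910.665 mL; the sum is limited to 1 decimal place (4 s.f.).
Carrying full precision, 910.665 × 1.1635 = 1059.5587275 mL; 1.1635 has 5 s.f., so the result keeps min(4, 5) = 4 s.f.
Rounded to 4 significant figures: 1060. mL.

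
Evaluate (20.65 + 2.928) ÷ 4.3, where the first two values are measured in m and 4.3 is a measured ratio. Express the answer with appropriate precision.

5.5 m

20.65 m + 2.928 m = 23.578 m; the sum is limited to 2 decimal places (4 s.f.).
Carrying full precision, 23.578 ÷ 4.3 = 5.48325581395… m; 4.3 has 2 s.f., so the result keeps min(4, 2) = 2 s.f.
Rounded to 2 significant figures: 5.5 m.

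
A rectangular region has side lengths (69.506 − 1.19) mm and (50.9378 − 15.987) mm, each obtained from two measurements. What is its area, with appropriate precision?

2388 mm²

69.506 − 1.19 = 68.316, limited to 2 d.p. → 4 s.f.; 50.9378 − 15.987 = 34.9508, limited to 3 d.p. → 5 s.f.
Carrying full precision, 68.316 × 34.9508 = 2387.6988528; keep min(4, 5) = 4 s.f.
Rounded to 4 significant figures: 2388 mm².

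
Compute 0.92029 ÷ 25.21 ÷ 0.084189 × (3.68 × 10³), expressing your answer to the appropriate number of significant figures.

1.60 × 10³

0.92029 ÷ 25.21 ÷ 0.084189 × (3.68 × 10³) = 1595.6745742…
Multiplication/division keeps the fewest significant figures: 0.92029 → 5 s.f., 25.21 → 4 s.f., 0.084189 → 5 s.f., 3.68 × 10³ → 3 s.f.; limit is 3.
Rounded to 3 significant figures: 1.60 × 10³.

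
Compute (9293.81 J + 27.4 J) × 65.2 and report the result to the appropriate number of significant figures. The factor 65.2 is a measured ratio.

9293.81 J + 27.4 J = 9321.21 J; the sum is limited to 1 decimal place (5 s.f.).
Carrying full precision, 9321.21 × 65.2 = 607742.892 J; 65.2 has 3 s.f., so the result keeps min(5, 3) = 3 s.f.
Rounded to 3 significant figures: 6.08 × 10^5 J.

6.08 × 10^5 J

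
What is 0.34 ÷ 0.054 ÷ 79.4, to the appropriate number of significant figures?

0.079

0.34 ÷ 0.054 ÷ 79.4 = 0.0792984420188…
Multiplication/division keeps the fewest significant figures: 0.34 → 2 s.f., 0.054 → 2 s.f., 79.4 → 3 s.f.; limit is 2.
Rounded to 2 significant figures: 0.079.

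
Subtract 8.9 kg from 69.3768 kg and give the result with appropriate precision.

69.3768 kg − 8.9 kg = 60.4768 kg.
Addition/subtraction keeps the fewest decimal places: 69.3768 → 4 decimal places, 8.9 → 1 decimal place; limit is 1.
Rounded to 1 decimal place: 60.5 kg.

60.5 kg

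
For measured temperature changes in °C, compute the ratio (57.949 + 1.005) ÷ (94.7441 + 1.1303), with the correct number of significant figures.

0.61491

57.949 + 1.005 = 58.954, limited to 3 d.p. → 5 s.f.; 94.7441 + 1.1303 = 95.8744, limited to 4 d.p. → 6 s.f.
Carrying full precision, 58.954 ÷ 95.8744 = 0.614908672179…; keep min(5, 6) = 5 s.f.
Rounded to 5 significant figures: 0.61491.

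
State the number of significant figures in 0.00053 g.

0.00053: leading zeros are not significant.

2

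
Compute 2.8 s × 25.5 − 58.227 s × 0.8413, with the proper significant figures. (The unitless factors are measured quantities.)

22 s

2.8 × 25.5 = 71.4 → 71 s (2 s.f., last digit at the 10^0 place).
58.227 × 0.8413 = 48.9863751 → 48.99 s (4 s.f., last digit at the 10^-2 place).
Difference: 22.4136249 s; keep the coarser place, 10^0.
Result: 22 s.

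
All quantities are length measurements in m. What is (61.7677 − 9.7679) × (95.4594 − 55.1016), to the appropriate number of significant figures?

61.7677 − 9.7679 = 51.9998, limited to 4 d.p. → 6 s.f.; 95.4594 − 55.1016 = 40.3578, limited to 4 d.p. → 6 s.f.
Carrying full precision, 51.9998 × 40.3578 = 2098.59752844; keep min(6, 6) = 6 s.f.
Rounded to 6 significant figures: 2098.60 m².

2098.60 m²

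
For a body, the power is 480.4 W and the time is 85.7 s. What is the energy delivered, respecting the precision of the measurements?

4.12 × 10^4 J

energy delivered = 480.4 W × 85.7 s = 41170.28 J.
480.4 has 4 significant figures; 85.7 has 3.
Division/multiplication keeps the fewest: 3 significant figures.
Rounded: 4.12 × 10^4 J.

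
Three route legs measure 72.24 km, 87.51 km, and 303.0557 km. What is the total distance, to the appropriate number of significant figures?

4.6281 × 10² km

72.24 km + 87.51 km + 303.0557 km = 462.8057 km.
Addition/subtraction keeps the fewest decimal places: 72.24 → 2 decimal places, 87.51 → 2 decimal places, 303.0557 → 4 decimal places; limit is 2.
Rounded to 2 decimal places: 4.6281 × 10² km.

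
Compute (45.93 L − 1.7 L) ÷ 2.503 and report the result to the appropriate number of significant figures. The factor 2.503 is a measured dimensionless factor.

17.7 L

45.93 L − 1.7 L = 44.23 L; the difference is limited to 1 decimal place (3 s.f.).
Carrying full precision, 44.23 ÷ 2.503 = 17.6707950459… L; 2.503 has 4 s.f., so the result keeps min(3, 4) = 3 s.f.
Rounded to 3 significant figures: 17.7 L.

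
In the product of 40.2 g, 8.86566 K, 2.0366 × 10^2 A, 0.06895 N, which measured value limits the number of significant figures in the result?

40.2 g

40.2 g → 3 s.f.; 8.86566 K → 6 s.f.; 2.0366 × 10^2 A → 5 s.f.; 0.06895 N → 4 s.f.
The fewest is 3 significant figures, from 40.2 g.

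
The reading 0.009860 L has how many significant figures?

4

0.009860: leading zeros are not significant; trailing zeros after a decimal point are significant.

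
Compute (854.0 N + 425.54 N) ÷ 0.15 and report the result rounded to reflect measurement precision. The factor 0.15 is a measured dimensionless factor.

8.5 × 10^3 N

854.0 N + 425.54 N = 1279.54 N; the sum is limited to 1 decimal place (5 s.f.).
Carrying full precision, 1279.54 ÷ 0.15 = 8530.26666667… N; 0.15 has 2 s.f., so the result keeps min(5, 2) = 2 s.f.
Rounded to 2 significant figures: 8.5 × 10^3 N.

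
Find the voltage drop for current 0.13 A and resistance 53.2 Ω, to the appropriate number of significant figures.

voltage drop = 0.13 A × 53.2 Ω = 6.916 V.
0.13 has 2 significant figures; 53.2 has 3.
Division/multiplication keeps the fewest: 2 significant figures.
Rounded: 6.9 V.

6.9 V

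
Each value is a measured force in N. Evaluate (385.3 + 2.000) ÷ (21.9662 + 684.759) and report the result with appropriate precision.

0.5480

385.3 + 2.000 = 387.300, limited to 1 d.p. → 4 s.f.; 21.9662 + 684.759 = 706.7252, limited to 3 d.p. → 6 s.f.
Carrying full precision, 387.300 ÷ 706.7252 = 0.548020645082…; keep min(4, 6) = 4 s.f.
Rounded to 4 significant figures: 0.5480.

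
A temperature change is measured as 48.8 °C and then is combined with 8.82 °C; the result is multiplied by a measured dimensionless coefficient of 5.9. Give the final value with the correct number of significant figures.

3.4 × 10^2 °C

48.8 °C + 8.82 °C = 57.62 °C; the sum is limited to 1 decimal place (3 s.f.).
Carrying full precision, 57.62 × 5.9 = 339.958 °C; 5.9 has 2 s.f., so the result keeps min(3, 2) = 2 s.f.
Rounded to 2 significant figures: 3.4 × 10^2 °C.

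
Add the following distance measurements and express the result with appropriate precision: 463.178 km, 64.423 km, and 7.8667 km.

535.468 km

463.178 km + 64.423 km + 7.8667 km = 535.4677 km.
Addition/subtraction keeps the fewest decimal places: 463.178 → 3 decimal places, 64.423 → 3 decimal places, 7.8667 → 4 decimal places; limit is 3.
Rounded to 3 decimal places: 535.468 km.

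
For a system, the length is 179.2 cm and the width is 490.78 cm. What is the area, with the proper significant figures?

8.795 × 10⁴ cm²

area = 179.2 cm × 490.78 cm = 87947.776 cm².
179.2 has 4 significant figures; 490.78 has 5.
Division/multiplication keeps the fewest: 4 significant figures.
Rounded: 8.795 × 10⁴ cm².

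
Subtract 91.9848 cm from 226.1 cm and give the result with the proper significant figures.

226.1 cm − 91.9848 cm = 134.1152 cm.
Addition/subtraction keeps the fewest decimal places: 226.1 → 1 decimal place, 91.9848 → 4 decimal places; limit is 1.
Rounded to 1 decimal place: 134.1 cm.

134.1 cm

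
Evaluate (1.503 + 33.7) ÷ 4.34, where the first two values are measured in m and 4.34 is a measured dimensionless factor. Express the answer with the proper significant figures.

8.11 m

1.503 m + 33.7 m = 35.203 m; the sum is limited to 1 decimal place (3 s.f.).
Carrying full precision, 35.203 ÷ 4.34 = 8.11129032258… m; 4.34 has 3 s.f., so the result keeps min(3, 3) = 3 s.f.
Rounded to 3 significant figures: 8.11 m.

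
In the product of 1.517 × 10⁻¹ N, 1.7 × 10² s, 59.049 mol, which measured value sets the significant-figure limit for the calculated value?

1.7 × 10² s

1.517 × 10⁻¹ N → 4 s.f.; 1.7 × 10² s → 2 s.f.; 59.049 mol → 5 s.f.
The fewest is 2 significant figures, from 1.7 × 10² s.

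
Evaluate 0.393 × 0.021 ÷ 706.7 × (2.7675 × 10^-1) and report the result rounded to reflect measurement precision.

0.393 × 0.021 ÷ 706.7 × (2.7675 × 10^-1) = 0.00000323194813924…
Multiplication/division keeps the fewest significant figures: 0.393 → 3 s.f., 0.021 → 2 s.f., 706.7 → 4 s.f., 2.7675 × 10^-1 → 5 s.f.; limit is 2.
Rounded to 2 significant figures: 3.2 × 10^-6.

3.2 × 10^-6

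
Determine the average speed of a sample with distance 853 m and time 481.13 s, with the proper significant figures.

1.77 m/s

average speed = 853 m ÷ 481.13 s = 1.77290960863… m/s.
853 has 3 significant figures; 481.13 has 5.
Division/multiplication keeps the fewest: 3 significant figures.
Rounded: 1.77 m/s.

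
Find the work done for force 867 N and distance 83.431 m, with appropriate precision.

work done = 867 N × 83.431 m = 72334.677 J.
867 has 3 significant figures; 83.431 has 5.
Division/multiplication keeps the fewest: 3 significant figures.
Rounded: 7.23 × 10^4 J.

7.23 × 10^4 J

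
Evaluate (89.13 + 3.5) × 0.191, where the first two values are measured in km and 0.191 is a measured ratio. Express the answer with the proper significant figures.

17.7 km

89.13 km + 3.5 km = 92.63 km; the sum is limited to 1 decimal place (3 s.f.).
Carrying full precision, 92.63 × 0.191 = 17.69233 km; 0.191 has 3 s.f., so the result keeps min(3, 3) = 3 s.f.
Rounded to 3 significant figures: 17.7 km.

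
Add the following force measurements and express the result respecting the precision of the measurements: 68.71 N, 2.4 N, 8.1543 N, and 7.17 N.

86.4 N

68.71 N + 2.4 N + 8.1543 N + 7.17 N = 86.4343 N.
Addition/subtraction keeps the fewest decimal places: 68.71 → 2 decimal places, 2.4 → 1 decimal place, 8.1543 → 4 decimal places, 7.17 → 2 decimal places; limit is 1.
Rounded to 1 decimal place: 86.4 N.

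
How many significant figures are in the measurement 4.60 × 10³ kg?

4.60 × 10³: in scientific notation every digit of the coefficient is significant.

3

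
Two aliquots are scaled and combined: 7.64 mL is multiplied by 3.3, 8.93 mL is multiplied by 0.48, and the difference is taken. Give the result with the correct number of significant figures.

21 mL

7.64 × 3.3 = 25.212 → 25 mL (2 s.f., last digit at the 10^0 place).
8.93 × 0.48 = 4.2864 → 4.3 mL (2 s.f., last digit at the 10^-1 place).
Difference: 20.9256 mL; keep the coarser place, 10^0.
Result: 21 mL.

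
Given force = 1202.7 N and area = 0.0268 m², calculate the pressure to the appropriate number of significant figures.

pressure = 1202.7 N ÷ 0.0268 m² = 44876.8656716… Pa.
1202.7 has 5 significant figures; 0.0268 has 3.
Division/multiplication keeps the fewest: 3 significant figures.
Rounded: 4.49 × 10⁴ Pa.

4.49 × 10⁴ Pa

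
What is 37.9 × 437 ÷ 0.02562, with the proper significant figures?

37.9 × 437 ÷ 0.02562 = 646459.797034…
Multiplication/division keeps the fewest significant figures: 37.9 → 3 s.f., 437 → 3 s.f., 0.02562 → 4 s.f.; limit is 3.
Rounded to 3 significant figures: 6.46 × 10⁵.

6.46 × 10⁵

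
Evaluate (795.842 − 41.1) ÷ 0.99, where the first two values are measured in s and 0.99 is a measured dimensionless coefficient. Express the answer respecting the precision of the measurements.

7.6 × 10² s

795.842 s − 41.1 s = 754.742 s; the difference is limited to 1 decimal place (4 s.f.).
Carrying full precision, 754.742 ÷ 0.99 = 762.365656566… s; 0.99 has 2 s.f., so the result keeps min(4, 2) = 2 s.f.
Rounded to 2 significant figures: 7.6 × 10² s.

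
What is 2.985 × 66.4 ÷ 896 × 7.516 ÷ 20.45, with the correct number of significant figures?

2.985 × 66.4 ÷ 896 × 7.516 ÷ 20.45 = 0.0813013700664…
Multiplication/division keeps the fewest significant figures: 2.985 → 4 s.f., 66.4 → 3 s.f., 896 → 3 s.f., 7.516 → 4 s.f., 20.45 → 4 s.f.; limit is 3.
Rounded to 3 significant figures: 0.0813.

0.0813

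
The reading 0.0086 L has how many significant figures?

0.0086: leading zeros are not significant.

2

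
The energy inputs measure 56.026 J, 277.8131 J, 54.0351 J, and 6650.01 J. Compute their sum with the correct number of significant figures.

56.026 J + 277.8131 J + 54.0351 J + 6650.01 J = 7037.8842 J.
Addition/subtraction keeps the fewest decimal places: 56.026 → 3 decimal places, 277.8131 → 4 decimal places, 54.0351 → 4 decimal places, 6650.01 → 2 decimal places; limit is 2.
Rounded to 2 decimal places: 7037.88 J.

7037.88 J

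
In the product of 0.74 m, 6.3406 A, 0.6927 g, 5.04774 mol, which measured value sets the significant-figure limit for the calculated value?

0.74 m

0.74 m → 2 s.f.; 6.3406 A → 5 s.f.; 0.6927 g → 4 s.f.; 5.04774 mol → 6 s.f.
The fewest is 2 significant figures, from 0.74 m.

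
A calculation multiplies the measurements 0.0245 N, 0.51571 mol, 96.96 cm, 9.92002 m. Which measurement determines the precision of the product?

0.0245 N

0.0245 N → 3 s.f.; 0.51571 mol → 5 s.f.; 96.96 cm → 4 s.f.; 9.92002 m → 6 s.f.
The fewest is 3 significant figures, from 0.0245 N.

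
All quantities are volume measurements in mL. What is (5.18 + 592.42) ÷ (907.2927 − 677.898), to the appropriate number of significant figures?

2.6051

5.18 + 592.42 = 597.60, limited to 2 d.p. → 5 s.f.; 907.2927 − 677.898 = 229.3947, limited to 3 d.p. → 6 s.f.
Carrying full precision, 597.60 ÷ 229.3947 = 2.60511685754…; keep min(5, 6) = 5 s.f.
Rounded to 5 significant figures: 2.6051.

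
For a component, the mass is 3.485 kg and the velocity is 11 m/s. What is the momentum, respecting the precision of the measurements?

momentum = 3.485 kg × 11 m/s = 38.335 kg·m/s.
3.485 has 4 significant figures; 11 has 2.
Division/multiplication keeps the fewest: 2 significant figures.
Rounded: 38 kg·m/s.

38 kg·m/s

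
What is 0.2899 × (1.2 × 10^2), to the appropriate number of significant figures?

35

0.2899 × (1.2 × 10^2) = 34.788
Multiplication/division keeps the fewest significant figures: 0.2899 → 4 s.f., 1.2 × 10^2 → 2 s.f.; limit is 2.
Rounded to 2 significant figures: 35.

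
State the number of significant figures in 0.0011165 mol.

0.0011165: leading zeros are not significant.

5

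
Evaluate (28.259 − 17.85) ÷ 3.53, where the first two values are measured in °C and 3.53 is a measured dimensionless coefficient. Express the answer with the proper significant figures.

2.95 °C

28.259 °C − 17.85 °C = 10.409 °C; the difference is limited to 2 decimal places (4 s.f.).
Carrying full precision, 10.409 ÷ 3.53 = 2.94872521246… °C; 3.53 has 3 s.f., so the result keeps min(4, 3) = 3 s.f.
Rounded to 3 significant figures: 2.95 °C.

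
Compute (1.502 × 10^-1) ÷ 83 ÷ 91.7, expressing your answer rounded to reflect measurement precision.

(1.502 × 10^-1) ÷ 83 ÷ 91.7 = 0.0000197343353786…
Multiplication/division keeps the fewest significant figures: 1.502 × 10^-1 → 4 s.f., 83 → 2 s.f., 91.7 → 3 s.f.; limit is 2.
Rounded to 2 significant figures: 2.0 × 10^-5.

2.0 × 10^-5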